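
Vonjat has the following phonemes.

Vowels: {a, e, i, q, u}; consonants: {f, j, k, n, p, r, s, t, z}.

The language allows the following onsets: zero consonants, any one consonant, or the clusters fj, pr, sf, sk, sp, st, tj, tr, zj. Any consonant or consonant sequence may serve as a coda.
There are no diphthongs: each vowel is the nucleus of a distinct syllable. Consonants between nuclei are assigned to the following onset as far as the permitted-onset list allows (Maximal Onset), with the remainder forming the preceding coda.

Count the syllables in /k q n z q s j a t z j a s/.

4

Vowels present: q, q, a, a; each is a nucleus, giving 4 syllables.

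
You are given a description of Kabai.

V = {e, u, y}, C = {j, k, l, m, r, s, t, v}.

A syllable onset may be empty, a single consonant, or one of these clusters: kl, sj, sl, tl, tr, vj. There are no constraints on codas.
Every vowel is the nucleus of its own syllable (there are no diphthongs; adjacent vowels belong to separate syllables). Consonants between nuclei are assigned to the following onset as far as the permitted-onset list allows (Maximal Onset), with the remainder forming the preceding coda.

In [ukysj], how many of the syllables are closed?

Vowels present: u, y; each is a nucleus, giving 2 syllables.
/u…y/ gap (V1→V2): just /k/ — single C goes to the following onset.
Syllabification: u.kysj.
Classifying each syllable: /u/ (open), /kysj/ (closed).
Closed syllables: 1.

1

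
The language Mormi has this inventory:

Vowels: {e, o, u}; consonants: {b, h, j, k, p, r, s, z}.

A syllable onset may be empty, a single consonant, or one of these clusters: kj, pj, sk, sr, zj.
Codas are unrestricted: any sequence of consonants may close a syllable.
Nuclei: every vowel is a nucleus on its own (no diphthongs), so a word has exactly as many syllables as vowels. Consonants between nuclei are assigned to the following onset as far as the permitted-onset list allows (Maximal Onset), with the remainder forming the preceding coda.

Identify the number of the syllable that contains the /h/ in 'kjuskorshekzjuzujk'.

Nuclei (vowels): u, o, e, u, u → 5 syllables.
σ1/σ2 boundary: cluster /sk/ — /sk/ is itself a permitted onset, so the whole cluster goes right; preceding coda = ∅.
σ2/σ3 boundary: /rsh/; trying suffixes from longest down, /h/ is the first permitted one, so coda /rs/ | onset /h/.
σ3/σ4 boundary: /kzj/ splits as /k/ + /zj/ (/zj/ is the longest suffix that is a licit onset).
σ4/σ5 boundary: /z/ is a single consonant, so it becomes the next onset.
Result: kju.skors.hek.zju.zujk.
The /h/ is in the onset of syllable 3 (/hek/).

3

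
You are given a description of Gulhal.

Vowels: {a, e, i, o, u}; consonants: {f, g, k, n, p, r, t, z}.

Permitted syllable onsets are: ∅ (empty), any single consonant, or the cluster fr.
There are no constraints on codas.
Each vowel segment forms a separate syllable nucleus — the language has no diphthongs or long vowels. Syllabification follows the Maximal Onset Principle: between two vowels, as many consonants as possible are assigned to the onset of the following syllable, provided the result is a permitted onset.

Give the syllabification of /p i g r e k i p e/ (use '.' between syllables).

The vowels are i, e, i, e — 4 nuclei, so 4 syllables.
V1 /i/ – V2 /e/: /gr/ splits as /g/ + /r/ (/r/ is the longest suffix that is a licit onset).
V2 /e/ – V3 /i/: just /k/ — single C goes to the following onset.
V3 /i/ – V4 /e/: just /p/ — single C goes to the following onset.

pig.re.ki.pe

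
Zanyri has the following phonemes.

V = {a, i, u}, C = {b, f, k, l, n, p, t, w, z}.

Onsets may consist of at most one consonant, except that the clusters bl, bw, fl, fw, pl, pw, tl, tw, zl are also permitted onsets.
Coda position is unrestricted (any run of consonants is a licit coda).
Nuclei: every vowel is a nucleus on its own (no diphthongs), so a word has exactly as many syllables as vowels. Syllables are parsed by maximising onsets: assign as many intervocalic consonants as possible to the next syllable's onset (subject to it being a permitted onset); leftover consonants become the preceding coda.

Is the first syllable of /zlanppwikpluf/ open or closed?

Vowels present: a, i, u; each is a nucleus, giving 3 syllables.
V1 /a/ – V2 /i/: /nppw/ splits as /np/ + /pw/ (/pw/ is the longest suffix that is a licit onset).
V2 /i/ – V3 /u/: /kpl/ — longest licit onset from the right is /pl/, leaving /k/ as coda.
Result: zlanp.pwik.pluf.
Syllable 1 is /zlanp/ with coda /np/, so it is closed.

closed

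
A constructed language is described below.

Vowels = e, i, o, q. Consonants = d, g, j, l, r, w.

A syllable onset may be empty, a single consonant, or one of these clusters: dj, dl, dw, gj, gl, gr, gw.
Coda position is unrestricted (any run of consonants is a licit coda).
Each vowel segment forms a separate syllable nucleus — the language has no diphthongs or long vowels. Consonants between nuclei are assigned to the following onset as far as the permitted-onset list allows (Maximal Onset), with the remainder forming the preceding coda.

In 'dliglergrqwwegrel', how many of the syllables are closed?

3

Nuclei (vowels): i, e, q, e, e → 5 syllables.
Between /i/ (V1) and /e/ (V2): /gl/ — entire cluster is a permitted onset → onset /gl/, coda ∅.
Between /e/ (V2) and /q/ (V3): /rgr/ splits as /r/ + /gr/ (/gr/ is the longest suffix that is a licit onset).
Between /q/ (V3) and /e/ (V4): /ww/ — longest licit onset from the right is /w/, leaving /w/ as coda.
Between /e/ (V4) and /e/ (V5): /gr/ — entire cluster is a permitted onset → onset /gr/, coda ∅.
Syllabification: dli.gler.grqw.we.grel.
Classifying each syllable: /dli/ (open), /gler/ (closed), /grqw/ (closed), /we/ (open), /grel/ (closed).
Closed syllables: 3.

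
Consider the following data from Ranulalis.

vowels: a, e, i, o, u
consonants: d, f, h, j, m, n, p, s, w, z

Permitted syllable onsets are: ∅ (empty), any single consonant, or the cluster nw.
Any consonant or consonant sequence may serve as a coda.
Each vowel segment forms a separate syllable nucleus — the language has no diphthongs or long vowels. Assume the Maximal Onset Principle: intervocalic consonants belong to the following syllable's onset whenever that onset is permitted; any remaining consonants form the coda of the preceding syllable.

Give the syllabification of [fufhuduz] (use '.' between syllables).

fuf.hu.duz

Nuclei (vowels): u, u, u → 3 syllables.
/u…u/ gap (V1→V2): /fh/ — longest licit onset from the right is /h/, leaving /f/ as coda.
/u…u/ gap (V2→V3): /d/ → onset of the next syllable (single consonants are always licit onsets).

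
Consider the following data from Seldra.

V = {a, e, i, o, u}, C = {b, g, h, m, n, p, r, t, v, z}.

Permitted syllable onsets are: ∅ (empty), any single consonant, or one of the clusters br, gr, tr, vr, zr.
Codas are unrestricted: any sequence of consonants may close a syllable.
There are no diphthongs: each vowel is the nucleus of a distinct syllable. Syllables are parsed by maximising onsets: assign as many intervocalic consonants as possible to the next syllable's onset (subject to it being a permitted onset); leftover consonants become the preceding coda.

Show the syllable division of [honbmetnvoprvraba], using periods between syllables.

Vowels present: o, e, o, a, a; each is a nucleus, giving 5 syllables.
Between /o/ (V1) and /e/ (V2): cluster /nbm/ — the longest permitted-onset suffix is /m/; onset = /m/, preceding coda = /nb/.
Between /e/ (V2) and /o/ (V3): /tnv/ — longest licit onset from the right is /v/, leaving /tn/ as coda.
Between /o/ (V3) and /a/ (V4): /prvr/ — longest licit onset from the right is /vr/, leaving /pr/ as coda.
Between /a/ (V4) and /a/ (V5): /b/ is a single consonant, so it becomes the next onset.

honb.metn.vopr.vra.ba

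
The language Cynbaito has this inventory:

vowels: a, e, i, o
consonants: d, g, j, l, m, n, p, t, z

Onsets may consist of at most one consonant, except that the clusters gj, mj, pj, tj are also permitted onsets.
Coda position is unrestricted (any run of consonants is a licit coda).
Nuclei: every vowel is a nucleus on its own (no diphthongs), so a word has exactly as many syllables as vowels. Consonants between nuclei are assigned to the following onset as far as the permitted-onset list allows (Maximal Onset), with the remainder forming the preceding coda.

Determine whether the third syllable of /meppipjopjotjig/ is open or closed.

open

Nuclei (vowels): e, i, o, o, i → 5 syllables.
V1 /e/ – V2 /i/: cluster /pp/ — the longest permitted-onset suffix is /p/; onset = /p/, preceding coda = /p/.
V2 /i/ – V3 /o/: /pj/ is a licit onset in full, so it all attaches to the next syllable.
V3 /o/ – V4 /o/: /pj/ — entire cluster is a permitted onset → onset /pj/, coda ∅.
V4 /o/ – V5 /i/: /tj/ is a licit onset in full, so it all attaches to the next syllable.
Putting it together: mep.pi.pjo.pjo.tjig.
Syllable 3 is /pjo/; it ends in its nucleus with no coda, so it is open.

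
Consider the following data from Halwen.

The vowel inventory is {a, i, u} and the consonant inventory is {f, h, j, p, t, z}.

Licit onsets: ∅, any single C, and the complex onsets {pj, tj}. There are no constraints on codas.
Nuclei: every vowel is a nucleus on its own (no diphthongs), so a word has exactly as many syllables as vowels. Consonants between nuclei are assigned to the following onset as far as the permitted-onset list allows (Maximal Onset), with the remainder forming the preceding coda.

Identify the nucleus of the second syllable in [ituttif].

Vowels present: i, u, i; each is a nucleus, giving 3 syllables.
The second nucleus (vowel 2 from the left) is /u/.

u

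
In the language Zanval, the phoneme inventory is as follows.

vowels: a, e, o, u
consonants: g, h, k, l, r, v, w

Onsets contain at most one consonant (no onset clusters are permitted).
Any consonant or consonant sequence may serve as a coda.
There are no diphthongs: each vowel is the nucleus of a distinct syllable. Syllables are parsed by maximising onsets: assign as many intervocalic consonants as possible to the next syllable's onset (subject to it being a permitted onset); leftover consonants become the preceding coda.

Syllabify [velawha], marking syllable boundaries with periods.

ve.law.ha

Vowels present: e, a, a; each is a nucleus, giving 3 syllables.
σ1/σ2 boundary: /l/ → onset of the next syllable (single consonants are always licit onsets).
σ2/σ3 boundary: /wh/ splits as /w/ + /h/ (/h/ is the longest suffix that is a licit onset).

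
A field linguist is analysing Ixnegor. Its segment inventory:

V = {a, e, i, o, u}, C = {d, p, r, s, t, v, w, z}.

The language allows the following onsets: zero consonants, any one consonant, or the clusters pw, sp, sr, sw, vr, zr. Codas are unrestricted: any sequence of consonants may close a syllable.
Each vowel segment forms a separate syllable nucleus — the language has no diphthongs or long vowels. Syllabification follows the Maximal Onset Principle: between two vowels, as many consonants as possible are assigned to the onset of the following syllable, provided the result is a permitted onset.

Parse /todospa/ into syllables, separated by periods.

Nuclei (vowels): o, o, a → 3 syllables.
Between /o/ (V1) and /o/ (V2): /d/ is a single consonant, so it becomes the next onset.
Between /o/ (V2) and /a/ (V3): cluster /sp/ — /sp/ is itself a permitted onset, so the whole cluster goes right; preceding coda = ∅.

to.do.spa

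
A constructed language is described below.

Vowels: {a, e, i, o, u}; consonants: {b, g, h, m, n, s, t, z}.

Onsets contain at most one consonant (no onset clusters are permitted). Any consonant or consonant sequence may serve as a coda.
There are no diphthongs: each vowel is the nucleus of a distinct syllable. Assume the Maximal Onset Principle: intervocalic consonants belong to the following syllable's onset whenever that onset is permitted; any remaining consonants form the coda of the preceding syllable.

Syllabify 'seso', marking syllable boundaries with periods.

The vowels are e, o — 2 nuclei, so 2 syllables.
σ1/σ2 boundary: just /s/ — single C goes to the following onset.

se.so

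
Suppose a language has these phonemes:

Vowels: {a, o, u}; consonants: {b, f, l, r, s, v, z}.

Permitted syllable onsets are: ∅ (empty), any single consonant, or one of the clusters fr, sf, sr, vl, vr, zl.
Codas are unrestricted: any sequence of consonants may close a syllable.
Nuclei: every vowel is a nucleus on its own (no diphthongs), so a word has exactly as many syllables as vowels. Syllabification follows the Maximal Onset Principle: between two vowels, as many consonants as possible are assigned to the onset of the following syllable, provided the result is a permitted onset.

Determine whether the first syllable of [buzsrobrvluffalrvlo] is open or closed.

closed

Vowels present: u, o, u, a, o; each is a nucleus, giving 5 syllables.
V1 /u/ – V2 /o/: /zsr/; trying suffixes from longest down, /sr/ is the first permitted one, so coda /z/ | onset /sr/.
V2 /o/ – V3 /u/: /brvl/; trying suffixes from longest down, /vl/ is the first permitted one, so coda /br/ | onset /vl/.
V3 /u/ – V4 /a/: /ff/ splits as /f/ + /f/ (/f/ is the longest suffix that is a licit onset).
V4 /a/ – V5 /o/: cluster /lrvl/ — the longest permitted-onset suffix is /vl/; onset = /vl/, preceding coda = /lr/.
Syllabification: buz.srobr.vluf.falr.vlo.
Syllable 1 is /buz/ with coda /z/, so it is closed.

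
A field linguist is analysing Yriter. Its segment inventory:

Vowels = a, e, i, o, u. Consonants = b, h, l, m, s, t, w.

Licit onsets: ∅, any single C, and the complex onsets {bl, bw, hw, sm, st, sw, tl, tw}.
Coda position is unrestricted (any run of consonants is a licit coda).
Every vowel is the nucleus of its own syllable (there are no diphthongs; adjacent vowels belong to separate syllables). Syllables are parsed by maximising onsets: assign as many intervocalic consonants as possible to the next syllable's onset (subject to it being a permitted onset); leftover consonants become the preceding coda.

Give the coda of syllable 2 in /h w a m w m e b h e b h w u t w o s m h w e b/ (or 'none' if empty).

Nuclei (vowels): a, e, e, u, o, e → 6 syllables.
σ1/σ2 boundary: /mwm/ — longest licit onset from the right is /m/, leaving /mw/ as coda.
σ2/σ3 boundary: /bh/ splits as /b/ + /h/ (/h/ is the longest suffix that is a licit onset).
σ3/σ4 boundary: /bhw/ — longest licit onset from the right is /hw/, leaving /b/ as coda.
σ4/σ5 boundary: /tw/ — entire cluster is a permitted onset → onset /tw/, coda ∅.
σ5/σ6 boundary: cluster /smhw/ — the longest permitted-onset suffix is /hw/; onset = /hw/, preceding coda = /sm/.
Syllabification: hwamw.meb.heb.hwu.twosm.hweb.
Syllable 2 is /meb/: onset /m/, nucleus /e/, coda /b/.

b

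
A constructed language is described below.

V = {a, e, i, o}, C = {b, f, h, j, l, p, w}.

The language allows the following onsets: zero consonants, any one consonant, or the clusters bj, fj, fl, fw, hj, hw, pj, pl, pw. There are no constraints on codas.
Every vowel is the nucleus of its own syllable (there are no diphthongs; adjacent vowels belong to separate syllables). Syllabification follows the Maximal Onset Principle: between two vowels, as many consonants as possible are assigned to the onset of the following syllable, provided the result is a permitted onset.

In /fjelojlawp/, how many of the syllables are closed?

2

Nuclei (vowels): e, o, a → 3 syllables.
/e…o/ gap (V1→V2): /l/ is a single consonant, so it becomes the next onset.
/o…a/ gap (V2→V3): cluster /jl/ — the longest permitted-onset suffix is /l/; onset = /l/, preceding coda = /j/.
Putting it together: fje.loj.lawp.
Classifying each syllable: /fje/ (open), /loj/ (closed), /lawp/ (closed).
Closed syllables: 2.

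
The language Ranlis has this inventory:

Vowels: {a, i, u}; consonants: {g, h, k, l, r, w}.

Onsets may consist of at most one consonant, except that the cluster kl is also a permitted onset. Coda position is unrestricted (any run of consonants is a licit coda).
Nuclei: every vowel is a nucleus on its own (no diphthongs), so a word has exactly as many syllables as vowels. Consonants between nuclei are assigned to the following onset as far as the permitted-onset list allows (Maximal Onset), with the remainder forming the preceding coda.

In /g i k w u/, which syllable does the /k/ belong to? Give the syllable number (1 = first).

1

The vowels are i, u — 2 nuclei, so 2 syllables.
/i…u/ gap (V1→V2): /kw/ — longest licit onset from the right is /w/, leaving /k/ as coda.
Syllabification: gik.wu.
The /k/ is in the coda of syllable 1 (/gik/).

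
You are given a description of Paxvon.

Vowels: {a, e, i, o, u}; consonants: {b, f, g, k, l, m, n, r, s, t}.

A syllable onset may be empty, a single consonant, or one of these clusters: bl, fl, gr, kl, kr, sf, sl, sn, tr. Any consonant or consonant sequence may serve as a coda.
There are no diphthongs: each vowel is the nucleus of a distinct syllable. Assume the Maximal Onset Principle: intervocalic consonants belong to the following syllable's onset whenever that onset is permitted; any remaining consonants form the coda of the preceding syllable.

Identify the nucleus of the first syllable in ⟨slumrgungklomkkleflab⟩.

The vowels are u, u, o, e, a — 5 nuclei, so 5 syllables.
The first nucleus (vowel 1 from the left) is /u/.

u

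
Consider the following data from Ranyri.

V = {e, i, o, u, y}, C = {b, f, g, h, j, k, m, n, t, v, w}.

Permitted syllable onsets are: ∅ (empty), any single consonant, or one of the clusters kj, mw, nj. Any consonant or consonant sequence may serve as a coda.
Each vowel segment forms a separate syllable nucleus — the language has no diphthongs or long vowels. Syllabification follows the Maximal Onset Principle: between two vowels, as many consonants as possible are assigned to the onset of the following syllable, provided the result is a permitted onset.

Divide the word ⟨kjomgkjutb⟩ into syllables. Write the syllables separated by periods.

The vowels are o, u — 2 nuclei, so 2 syllables.
V1 /o/ – V2 /u/: /mgkj/; trying suffixes from longest down, /kj/ is the first permitted one, so coda /mg/ | onset /kj/.

kjomg.kjutb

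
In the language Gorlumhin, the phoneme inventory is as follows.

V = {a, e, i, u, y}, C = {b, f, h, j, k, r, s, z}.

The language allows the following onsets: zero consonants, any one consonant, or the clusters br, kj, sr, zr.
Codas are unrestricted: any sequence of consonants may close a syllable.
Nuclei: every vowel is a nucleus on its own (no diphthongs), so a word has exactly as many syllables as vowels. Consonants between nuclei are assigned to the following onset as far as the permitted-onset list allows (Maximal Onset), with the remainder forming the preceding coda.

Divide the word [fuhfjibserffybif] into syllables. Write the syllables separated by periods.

The vowels are u, i, e, y, i — 5 nuclei, so 5 syllables.
σ1/σ2 boundary: cluster /hfj/ — the longest permitted-onset suffix is /j/; onset = /j/, preceding coda = /hf/.
σ2/σ3 boundary: /bs/ — longest licit onset from the right is /s/, leaving /b/ as coda.
σ3/σ4 boundary: /rff/; trying suffixes from longest down, /f/ is the first permitted one, so coda /rf/ | onset /f/.
σ4/σ5 boundary: just /b/ — single C goes to the following onset.

fuhf.jib.serf.fy.bif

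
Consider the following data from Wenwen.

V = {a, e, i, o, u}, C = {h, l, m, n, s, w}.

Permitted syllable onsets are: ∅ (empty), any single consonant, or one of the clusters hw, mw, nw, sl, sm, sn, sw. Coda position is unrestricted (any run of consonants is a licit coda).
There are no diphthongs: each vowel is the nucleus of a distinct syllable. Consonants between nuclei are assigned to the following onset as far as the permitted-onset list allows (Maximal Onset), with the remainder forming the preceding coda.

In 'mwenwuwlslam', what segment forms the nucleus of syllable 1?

e

Vowels present: e, u, a; each is a nucleus, giving 3 syllables.
The first nucleus (vowel 1 from the left) is /e/.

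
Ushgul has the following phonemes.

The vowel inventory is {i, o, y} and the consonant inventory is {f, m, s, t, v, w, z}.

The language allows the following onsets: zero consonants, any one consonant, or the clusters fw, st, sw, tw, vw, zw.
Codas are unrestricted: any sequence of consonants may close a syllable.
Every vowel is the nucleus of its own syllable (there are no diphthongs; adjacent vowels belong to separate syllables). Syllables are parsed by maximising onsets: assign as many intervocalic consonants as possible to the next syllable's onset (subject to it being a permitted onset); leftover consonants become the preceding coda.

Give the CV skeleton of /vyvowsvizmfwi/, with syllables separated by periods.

CV.CVCC.CVCC.CCV

The vowels are y, o, i, i — 4 nuclei, so 4 syllables.
V1 /y/ – V2 /o/: /v/ is a single consonant, so it becomes the next onset.
V2 /o/ – V3 /i/: /wsv/; trying suffixes from longest down, /v/ is the first permitted one, so coda /ws/ | onset /v/.
V3 /i/ – V4 /i/: /zmfw/; trying suffixes from longest down, /fw/ is the first permitted one, so coda /zm/ | onset /fw/.
Syllabification: vy.vows.vizm.fwi.
Mapping each syllable to C/V: /vy/ → CV, /vows/ → CVCC, /vizm/ → CVCC, /fwi/ → CCV.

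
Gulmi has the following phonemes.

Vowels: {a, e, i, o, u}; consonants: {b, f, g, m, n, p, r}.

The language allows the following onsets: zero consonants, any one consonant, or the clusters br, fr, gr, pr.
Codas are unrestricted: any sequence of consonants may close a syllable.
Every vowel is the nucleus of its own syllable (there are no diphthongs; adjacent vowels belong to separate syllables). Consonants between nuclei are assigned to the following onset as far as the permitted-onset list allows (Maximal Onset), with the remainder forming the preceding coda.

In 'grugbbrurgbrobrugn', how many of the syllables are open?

The vowels are u, u, o, u — 4 nuclei, so 4 syllables.
V1 /u/ – V2 /u/: /gbbr/ — longest licit onset from the right is /br/, leaving /gb/ as coda.
V2 /u/ – V3 /o/: /rgbr/ — longest licit onset from the right is /br/, leaving /rg/ as coda.
V3 /o/ – V4 /u/: /br/ is a licit onset in full, so it all attaches to the next syllable.
Result: grugb.brurg.bro.brugn.
Classifying each syllable: /grugb/ (closed), /brurg/ (closed), /bro/ (open), /brugn/ (closed).
Open syllables: 1.

1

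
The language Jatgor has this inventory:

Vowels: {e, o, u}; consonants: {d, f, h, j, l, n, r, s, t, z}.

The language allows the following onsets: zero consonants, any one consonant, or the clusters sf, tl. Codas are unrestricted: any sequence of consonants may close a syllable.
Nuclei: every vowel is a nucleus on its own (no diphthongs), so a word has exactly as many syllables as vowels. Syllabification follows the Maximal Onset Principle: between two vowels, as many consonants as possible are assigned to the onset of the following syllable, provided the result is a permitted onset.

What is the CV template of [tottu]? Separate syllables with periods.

The vowels are o, u — 2 nuclei, so 2 syllables.
Between /o/ (V1) and /u/ (V2): /tt/ splits as /t/ + /t/ (/t/ is the longest suffix that is a licit onset).
Putting it together: tot.tu.
Mapping each syllable to C/V: /tot/ → CVC, /tu/ → CV.

CVC.CV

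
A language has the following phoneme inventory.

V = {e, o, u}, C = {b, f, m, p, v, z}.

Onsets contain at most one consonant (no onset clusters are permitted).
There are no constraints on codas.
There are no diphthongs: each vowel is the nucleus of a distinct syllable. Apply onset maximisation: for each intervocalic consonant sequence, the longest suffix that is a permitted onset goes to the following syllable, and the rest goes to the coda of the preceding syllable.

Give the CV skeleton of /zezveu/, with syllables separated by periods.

Vowels present: e, e, u; each is a nucleus, giving 3 syllables.
σ1/σ2 boundary: cluster /zv/ — the longest permitted-onset suffix is /v/; onset = /v/, preceding coda = /z/.
σ2/σ3 boundary: hiatus — the boundary sits between the two vowels.
Syllabification: zez.ve.u.
Mapping each syllable to C/V: /zez/ → CVC, /ve/ → CV, /u/ → V.

CVC.CV.V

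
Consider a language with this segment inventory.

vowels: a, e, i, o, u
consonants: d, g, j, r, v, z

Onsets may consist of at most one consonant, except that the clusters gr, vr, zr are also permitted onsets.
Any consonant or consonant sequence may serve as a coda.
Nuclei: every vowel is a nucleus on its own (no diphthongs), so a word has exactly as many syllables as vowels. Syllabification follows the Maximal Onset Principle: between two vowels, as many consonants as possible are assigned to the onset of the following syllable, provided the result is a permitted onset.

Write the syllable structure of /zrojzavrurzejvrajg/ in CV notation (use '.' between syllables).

CCVC.CV.CCVC.CVC.CCVCC

Vowels present: o, a, u, e, a; each is a nucleus, giving 5 syllables.
V1 /o/ – V2 /a/: /jz/ splits as /j/ + /z/ (/z/ is the longest suffix that is a licit onset).
V2 /a/ – V3 /u/: /vr/ is a licit onset in full, so it all attaches to the next syllable.
V3 /u/ – V4 /e/: /rz/ splits as /r/ + /z/ (/z/ is the longest suffix that is a licit onset).
V4 /e/ – V5 /a/: /jvr/ splits as /j/ + /vr/ (/vr/ is the longest suffix that is a licit onset).
Syllabification: zroj.za.vrur.zej.vrajg.
Mapping each syllable to C/V: /zroj/ → CCVC, /za/ → CV, /vrur/ → CCVC, /zej/ → CVC, /vrajg/ → CCVCC.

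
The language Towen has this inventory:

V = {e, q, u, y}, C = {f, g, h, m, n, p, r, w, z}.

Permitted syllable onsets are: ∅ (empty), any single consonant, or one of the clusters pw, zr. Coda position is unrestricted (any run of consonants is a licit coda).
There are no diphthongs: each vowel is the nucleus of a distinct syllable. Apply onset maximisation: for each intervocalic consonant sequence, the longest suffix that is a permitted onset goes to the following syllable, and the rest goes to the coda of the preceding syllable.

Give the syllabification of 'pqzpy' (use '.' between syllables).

The vowels are q, y — 2 nuclei, so 2 syllables.
σ1/σ2 boundary: cluster /zp/ — the longest permitted-onset suffix is /p/; onset = /p/, preceding coda = /z/.

pqz.py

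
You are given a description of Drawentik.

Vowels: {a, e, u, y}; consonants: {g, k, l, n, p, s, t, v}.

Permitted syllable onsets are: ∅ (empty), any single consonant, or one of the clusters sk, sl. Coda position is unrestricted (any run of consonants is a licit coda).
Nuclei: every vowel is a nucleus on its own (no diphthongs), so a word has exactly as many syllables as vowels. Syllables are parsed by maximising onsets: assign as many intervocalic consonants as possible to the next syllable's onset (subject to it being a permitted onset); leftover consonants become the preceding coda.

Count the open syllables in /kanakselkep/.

The vowels are a, a, e, e — 4 nuclei, so 4 syllables.
/a…a/ gap (V1→V2): just /n/ — single C goes to the following onset.
/a…e/ gap (V2→V3): /ks/; trying suffixes from longest down, /s/ is the first permitted one, so coda /k/ | onset /s/.
/e…e/ gap (V3→V4): /lk/; trying suffixes from longest down, /k/ is the first permitted one, so coda /l/ | onset /k/.
Syllabification: ka.nak.sel.kep.
Classifying each syllable: /ka/ (open), /nak/ (closed), /sel/ (closed), /kep/ (closed).
Open syllables: 1.

1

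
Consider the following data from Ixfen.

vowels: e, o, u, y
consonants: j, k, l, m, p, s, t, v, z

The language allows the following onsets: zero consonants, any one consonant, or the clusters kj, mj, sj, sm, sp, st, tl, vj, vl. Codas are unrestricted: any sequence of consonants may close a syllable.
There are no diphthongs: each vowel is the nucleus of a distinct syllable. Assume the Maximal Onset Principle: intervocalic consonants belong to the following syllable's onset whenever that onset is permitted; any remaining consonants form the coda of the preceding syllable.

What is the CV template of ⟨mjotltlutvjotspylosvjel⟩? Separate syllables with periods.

CCVCC.CCVC.CCVC.CCV.CVC.CCVC

The vowels are o, u, o, y, o, e — 6 nuclei, so 6 syllables.
/o…u/ gap (V1→V2): /tltl/; trying suffixes from longest down, /tl/ is the first permitted one, so coda /tl/ | onset /tl/.
/u…o/ gap (V2→V3): /tvj/ splits as /t/ + /vj/ (/vj/ is the longest suffix that is a licit onset).
/o…y/ gap (V3→V4): /tsp/ — longest licit onset from the right is /sp/, leaving /t/ as coda.
/y…o/ gap (V4→V5): /l/ is a single consonant, so it becomes the next onset.
/o…e/ gap (V5→V6): cluster /svj/ — the longest permitted-onset suffix is /vj/; onset = /vj/, preceding coda = /s/.
Result: mjotl.tlut.vjot.spy.los.vjel.
Mapping each syllable to C/V: /mjotl/ → CCVCC, /tlut/ → CCVC, /vjot/ → CCVC, /spy/ → CCV, /los/ → CVC, /vjel/ → CCVC.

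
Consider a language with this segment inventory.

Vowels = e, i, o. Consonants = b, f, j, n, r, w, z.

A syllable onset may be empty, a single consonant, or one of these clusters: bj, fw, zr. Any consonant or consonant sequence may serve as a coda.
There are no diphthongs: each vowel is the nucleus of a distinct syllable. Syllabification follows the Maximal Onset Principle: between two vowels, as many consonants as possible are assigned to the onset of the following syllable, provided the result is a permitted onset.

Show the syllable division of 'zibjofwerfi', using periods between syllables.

zi.bjo.fwer.fi

Vowels present: i, o, e, i; each is a nucleus, giving 4 syllables.
/i…o/ gap (V1→V2): cluster /bj/ — /bj/ is itself a permitted onset, so the whole cluster goes right; preceding coda = ∅.
/o…e/ gap (V2→V3): cluster /fw/ — /fw/ is itself a permitted onset, so the whole cluster goes right; preceding coda = ∅.
/e…i/ gap (V3→V4): cluster /rf/ — the longest permitted-onset suffix is /f/; onset = /f/, preceding coda = /r/.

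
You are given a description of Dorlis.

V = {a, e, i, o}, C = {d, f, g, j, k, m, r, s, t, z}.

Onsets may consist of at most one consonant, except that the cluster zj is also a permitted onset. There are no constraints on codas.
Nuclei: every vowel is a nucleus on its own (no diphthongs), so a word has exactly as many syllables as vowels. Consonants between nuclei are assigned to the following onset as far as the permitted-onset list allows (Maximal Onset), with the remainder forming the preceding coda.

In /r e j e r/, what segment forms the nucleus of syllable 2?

Vowels present: e, e; each is a nucleus, giving 2 syllables.
The second nucleus (vowel 2 from the left) is /e/.

e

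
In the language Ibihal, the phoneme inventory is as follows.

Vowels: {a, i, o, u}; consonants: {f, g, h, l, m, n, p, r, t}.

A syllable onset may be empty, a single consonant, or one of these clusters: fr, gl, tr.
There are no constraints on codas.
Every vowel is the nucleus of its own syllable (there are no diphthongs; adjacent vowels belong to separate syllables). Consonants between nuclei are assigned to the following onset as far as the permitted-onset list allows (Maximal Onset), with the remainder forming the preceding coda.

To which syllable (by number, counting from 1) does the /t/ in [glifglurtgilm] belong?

Nuclei (vowels): i, u, i → 3 syllables.
V1 /i/ – V2 /u/: /fgl/ splits as /f/ + /gl/ (/gl/ is the longest suffix that is a licit onset).
V2 /u/ – V3 /i/: /rtg/; trying suffixes from longest down, /g/ is the first permitted one, so coda /rt/ | onset /g/.
So the parse is glif.glurt.gilm.
The /t/ is in the coda of syllable 2 (/glurt/).

2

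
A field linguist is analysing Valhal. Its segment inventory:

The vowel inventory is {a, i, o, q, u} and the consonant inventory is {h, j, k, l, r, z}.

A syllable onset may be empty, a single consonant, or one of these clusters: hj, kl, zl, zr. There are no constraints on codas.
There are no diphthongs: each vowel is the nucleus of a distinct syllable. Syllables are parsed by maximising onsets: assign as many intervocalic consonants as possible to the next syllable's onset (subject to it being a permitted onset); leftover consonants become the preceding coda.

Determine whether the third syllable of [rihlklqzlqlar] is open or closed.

open

The vowels are i, q, q, a — 4 nuclei, so 4 syllables.
/i…q/ gap (V1→V2): /hlkl/ splits as /hl/ + /kl/ (/kl/ is the longest suffix that is a licit onset).
/q…q/ gap (V2→V3): cluster /zl/ — /zl/ is itself a permitted onset, so the whole cluster goes right; preceding coda = ∅.
/q…a/ gap (V3→V4): just /l/ — single C goes to the following onset.
Result: rihl.klq.zlq.lar.
Syllable 3 is /zlq/; it ends in its nucleus with no coda, so it is open.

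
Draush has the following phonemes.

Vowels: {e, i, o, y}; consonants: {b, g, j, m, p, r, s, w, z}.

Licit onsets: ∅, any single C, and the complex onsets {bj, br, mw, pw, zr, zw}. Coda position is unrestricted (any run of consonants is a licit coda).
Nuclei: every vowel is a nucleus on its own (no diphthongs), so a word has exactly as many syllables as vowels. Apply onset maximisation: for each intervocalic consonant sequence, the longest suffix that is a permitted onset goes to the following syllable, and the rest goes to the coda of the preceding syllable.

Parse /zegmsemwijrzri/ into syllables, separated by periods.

zegm.se.mwijr.zri

Nuclei (vowels): e, e, i, i → 4 syllables.
Between /e/ (V1) and /e/ (V2): /gms/ splits as /gm/ + /s/ (/s/ is the longest suffix that is a licit onset).
Between /e/ (V2) and /i/ (V3): /mw/ is a licit onset in full, so it all attaches to the next syllable.
Between /i/ (V3) and /i/ (V4): /jrzr/ — longest licit onset from the right is /zr/, leaving /jr/ as coda.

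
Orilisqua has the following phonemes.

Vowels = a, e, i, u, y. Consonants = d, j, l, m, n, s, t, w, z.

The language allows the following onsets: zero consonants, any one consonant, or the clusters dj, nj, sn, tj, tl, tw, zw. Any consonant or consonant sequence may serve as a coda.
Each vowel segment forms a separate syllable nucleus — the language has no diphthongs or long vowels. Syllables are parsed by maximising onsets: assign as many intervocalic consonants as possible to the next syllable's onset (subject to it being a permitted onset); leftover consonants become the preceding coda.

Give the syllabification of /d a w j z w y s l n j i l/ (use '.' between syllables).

The vowels are a, y, i — 3 nuclei, so 3 syllables.
Between /a/ (V1) and /y/ (V2): /wjzw/ — longest licit onset from the right is /zw/, leaving /wj/ as coda.
Between /y/ (V2) and /i/ (V3): /slnj/ — longest licit onset from the right is /nj/, leaving /sl/ as coda.

dawj.zwysl.njil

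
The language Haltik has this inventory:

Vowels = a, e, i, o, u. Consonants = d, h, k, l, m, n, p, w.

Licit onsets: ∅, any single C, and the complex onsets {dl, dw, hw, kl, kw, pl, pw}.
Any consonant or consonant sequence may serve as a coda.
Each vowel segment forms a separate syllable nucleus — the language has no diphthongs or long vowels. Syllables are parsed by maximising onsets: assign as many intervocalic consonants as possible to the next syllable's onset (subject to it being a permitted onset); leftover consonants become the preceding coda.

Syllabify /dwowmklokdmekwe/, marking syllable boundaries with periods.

Nuclei (vowels): o, o, e, e → 4 syllables.
/o…o/ gap (V1→V2): /wmkl/; trying suffixes from longest down, /kl/ is the first permitted one, so coda /wm/ | onset /kl/.
/o…e/ gap (V2→V3): /kdm/; trying suffixes from longest down, /m/ is the first permitted one, so coda /kd/ | onset /m/.
/e…e/ gap (V3→V4): cluster /kw/ — /kw/ is itself a permitted onset, so the whole cluster goes right; preceding coda = ∅.

dwowm.klokd.me.kwe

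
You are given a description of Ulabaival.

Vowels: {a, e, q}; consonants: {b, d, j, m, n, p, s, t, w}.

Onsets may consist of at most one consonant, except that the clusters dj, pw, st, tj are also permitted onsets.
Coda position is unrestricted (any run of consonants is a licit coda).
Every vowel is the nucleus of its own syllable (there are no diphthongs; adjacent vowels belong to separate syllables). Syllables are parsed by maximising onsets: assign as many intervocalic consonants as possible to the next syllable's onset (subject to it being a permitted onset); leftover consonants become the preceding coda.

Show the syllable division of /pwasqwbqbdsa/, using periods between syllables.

pwa.sqw.bqbd.sa

The vowels are a, q, q, a — 4 nuclei, so 4 syllables.
σ1/σ2 boundary: /s/ is a single consonant, so it becomes the next onset.
σ2/σ3 boundary: /wb/ splits as /w/ + /b/ (/b/ is the longest suffix that is a licit onset).
σ3/σ4 boundary: cluster /bds/ — the longest permitted-onset suffix is /s/; onset = /s/, preceding coda = /bd/.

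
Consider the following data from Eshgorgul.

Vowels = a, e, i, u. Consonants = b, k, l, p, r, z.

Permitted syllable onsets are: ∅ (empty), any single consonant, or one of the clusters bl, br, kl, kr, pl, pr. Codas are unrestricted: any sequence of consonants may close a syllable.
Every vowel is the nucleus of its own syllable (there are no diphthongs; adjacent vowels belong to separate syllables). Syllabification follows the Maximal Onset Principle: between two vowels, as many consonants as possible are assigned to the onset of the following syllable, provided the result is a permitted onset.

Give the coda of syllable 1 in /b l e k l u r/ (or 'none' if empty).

The vowels are e, u — 2 nuclei, so 2 syllables.
Between /e/ (V1) and /u/ (V2): cluster /kl/ — /kl/ is itself a permitted onset, so the whole cluster goes right; preceding coda = ∅.
Putting it together: ble.klur.
Syllable 1 is /ble/: onset /bl/, nucleus /e/, coda ∅.

none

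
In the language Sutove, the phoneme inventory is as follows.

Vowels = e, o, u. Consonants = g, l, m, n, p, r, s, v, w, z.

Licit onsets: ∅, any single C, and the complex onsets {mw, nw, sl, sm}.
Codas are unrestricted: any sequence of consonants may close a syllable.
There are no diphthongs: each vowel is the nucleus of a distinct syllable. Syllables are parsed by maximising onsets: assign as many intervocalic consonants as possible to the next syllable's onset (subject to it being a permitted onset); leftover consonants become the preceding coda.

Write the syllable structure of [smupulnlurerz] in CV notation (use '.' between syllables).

CCV.CVCC.CV.CVCC

Vowels present: u, u, u, e; each is a nucleus, giving 4 syllables.
σ1/σ2 boundary: /p/ → onset of the next syllable (single consonants are always licit onsets).
σ2/σ3 boundary: cluster /lnl/ — the longest permitted-onset suffix is /l/; onset = /l/, preceding coda = /ln/.
σ3/σ4 boundary: /r/ → onset of the next syllable (single consonants are always licit onsets).
Result: smu.puln.lu.rerz.
Mapping each syllable to C/V: /smu/ → CCV, /puln/ → CVCC, /lu/ → CV, /rerz/ → CVCC.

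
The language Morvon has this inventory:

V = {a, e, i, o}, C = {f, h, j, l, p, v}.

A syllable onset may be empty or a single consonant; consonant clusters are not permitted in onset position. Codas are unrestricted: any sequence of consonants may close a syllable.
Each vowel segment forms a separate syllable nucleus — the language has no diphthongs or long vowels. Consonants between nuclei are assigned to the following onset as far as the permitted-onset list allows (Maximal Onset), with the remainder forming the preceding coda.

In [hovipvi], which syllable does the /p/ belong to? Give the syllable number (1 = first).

2

Vowels present: o, i, i; each is a nucleus, giving 3 syllables.
σ1/σ2 boundary: /v/ is a single consonant, so it becomes the next onset.
σ2/σ3 boundary: /pv/; trying suffixes from longest down, /v/ is the first permitted one, so coda /p/ | onset /v/.
So the parse is ho.vip.vi.
The /p/ is in the coda of syllable 2 (/vip/).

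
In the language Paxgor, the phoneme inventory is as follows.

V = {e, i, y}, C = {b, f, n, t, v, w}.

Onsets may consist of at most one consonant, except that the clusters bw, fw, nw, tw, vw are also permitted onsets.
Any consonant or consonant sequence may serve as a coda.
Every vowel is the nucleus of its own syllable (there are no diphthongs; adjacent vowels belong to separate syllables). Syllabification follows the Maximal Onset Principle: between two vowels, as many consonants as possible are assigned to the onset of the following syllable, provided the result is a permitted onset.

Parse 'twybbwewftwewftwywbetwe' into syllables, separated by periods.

The vowels are y, e, e, y, e, e — 6 nuclei, so 6 syllables.
V1 /y/ – V2 /e/: /bbw/ — longest licit onset from the right is /bw/, leaving /b/ as coda.
V2 /e/ – V3 /e/: cluster /wftw/ — the longest permitted-onset suffix is /tw/; onset = /tw/, preceding coda = /wf/.
V3 /e/ – V4 /y/: cluster /wftw/ — the longest permitted-onset suffix is /tw/; onset = /tw/, preceding coda = /wf/.
V4 /y/ – V5 /e/: /wb/ — longest licit onset from the right is /b/, leaving /w/ as coda.
V5 /e/ – V6 /e/: cluster /tw/ — /tw/ is itself a permitted onset, so the whole cluster goes right; preceding coda = ∅.

twyb.bwewf.twewf.twyw.be.twe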